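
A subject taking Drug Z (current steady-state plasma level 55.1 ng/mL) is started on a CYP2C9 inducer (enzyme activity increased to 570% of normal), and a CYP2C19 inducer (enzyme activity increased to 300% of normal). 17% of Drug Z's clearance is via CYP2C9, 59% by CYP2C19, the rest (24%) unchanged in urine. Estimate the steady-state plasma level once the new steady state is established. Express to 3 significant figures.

18.5 ng/mL

The CYP2C9 pathway (17% of clearance) rises to 5.7× activity: 0.17 × 5.7 = 0.969.
The CYP2C19 pathway (59% of clearance) rises to 3× activity: 0.59 × 3 = 1.77.
Non-CYP routes (24%) are unchanged.
Relative clearance = 0.969 + 1.77 + 0.24 = 2.979.
New steady-state plasma level = 55.1 / 2.979 = 18.5 ng/mL (concentration scales inversely with clearance).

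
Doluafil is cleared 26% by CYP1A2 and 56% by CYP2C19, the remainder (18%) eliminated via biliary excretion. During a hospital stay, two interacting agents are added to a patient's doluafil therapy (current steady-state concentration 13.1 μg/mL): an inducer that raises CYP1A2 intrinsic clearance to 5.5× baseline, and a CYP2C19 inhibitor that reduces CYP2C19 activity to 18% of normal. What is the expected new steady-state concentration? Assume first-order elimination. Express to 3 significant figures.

The CYP1A2 pathway (26% of clearance) increases to 5.5× activity: 0.26 × 5.5 = 1.43.
The CYP2C19 pathway (56% of clearance) drops to 0.18× activity: 0.56 × 0.18 = 0.1008.
Non-CYP routes (18%) are unchanged.
CL_new/CL_old = 1.43 + 0.1008 + 0.18 = 1.7108.
Dividing the baseline by the relative clearance: 13.1 / 1.7108 = 7.66 μg/mL.

7.66 μg/mL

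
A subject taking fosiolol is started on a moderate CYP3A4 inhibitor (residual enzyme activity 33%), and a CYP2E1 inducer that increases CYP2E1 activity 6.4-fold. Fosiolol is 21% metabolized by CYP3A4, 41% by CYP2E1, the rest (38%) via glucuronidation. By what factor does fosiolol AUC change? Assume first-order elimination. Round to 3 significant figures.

0.325

CYP3A4: 0.21 × 0.33 = 0.0693
CYP2E1: 0.41 × 6.4 = 2.624
Other: 0.38 (unchanged)
CL_new/CL_old = 0.0693 + 2.624 + 0.38 = 3.0733.
AUC ∝ 1/CL: fold-change = 1 / 3.0733 = 0.325.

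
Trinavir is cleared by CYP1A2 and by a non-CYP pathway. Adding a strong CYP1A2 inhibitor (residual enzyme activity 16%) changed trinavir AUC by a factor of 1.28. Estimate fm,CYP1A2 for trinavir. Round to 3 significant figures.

0.260

CL'/CL = 1 / 1.28 = 0.7812
0.16·fm + (1 − fm) = 0.7812
fm = (0.7812 − 1) / (0.16 − 1) = 0.260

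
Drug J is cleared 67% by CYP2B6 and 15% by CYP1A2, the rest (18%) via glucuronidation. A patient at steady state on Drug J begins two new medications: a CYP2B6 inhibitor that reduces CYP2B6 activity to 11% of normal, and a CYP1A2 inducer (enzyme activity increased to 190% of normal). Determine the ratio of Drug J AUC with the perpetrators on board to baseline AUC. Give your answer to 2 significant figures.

CYP2B6: 0.67 × 0.11 = 0.0737
CYP1A2: 0.15 × 1.9 = 0.285
Other: 0.18 (unchanged)
Relative clearance = 0.0737 + 0.285 + 0.18 = 0.5387.
Because AUC varies inversely with clearance, the combined effect is 1 / 0.5387 = 1.9.

1.9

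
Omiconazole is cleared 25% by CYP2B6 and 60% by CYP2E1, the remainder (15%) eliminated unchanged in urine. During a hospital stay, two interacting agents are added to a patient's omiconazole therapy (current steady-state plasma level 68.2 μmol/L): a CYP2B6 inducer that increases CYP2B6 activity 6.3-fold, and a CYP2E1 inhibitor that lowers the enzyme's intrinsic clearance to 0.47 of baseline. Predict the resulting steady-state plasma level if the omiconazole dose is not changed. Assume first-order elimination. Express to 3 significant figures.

34.0 μmol/L

The CYP2B6 pathway (25% of clearance) increases to 6.3× activity: 0.25 × 6.3 = 1.575.
The CYP2E1 pathway (60% of clearance) is reduced to 0.47× activity: 0.6 × 0.47 = 0.282.
The remaining 15% of clearance is unaffected.
CL_new/CL_old = 1.575 + 0.282 + 0.15 = 2.007.
New steady-state plasma level = 68.2 / 2.007 = 34.0 μmol/L (concentration scales inversely with clearance).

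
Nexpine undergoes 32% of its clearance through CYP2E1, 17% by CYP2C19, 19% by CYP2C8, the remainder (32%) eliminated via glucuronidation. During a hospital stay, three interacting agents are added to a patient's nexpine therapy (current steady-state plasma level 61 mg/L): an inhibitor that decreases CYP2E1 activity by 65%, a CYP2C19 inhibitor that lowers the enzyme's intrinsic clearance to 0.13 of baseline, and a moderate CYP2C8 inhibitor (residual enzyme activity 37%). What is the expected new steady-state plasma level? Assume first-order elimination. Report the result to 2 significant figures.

1.2 × 10² mg/L

The CYP2E1 pathway (32% of clearance) is reduced to 0.35× activity: 0.32 × 0.35 = 0.112.
The CYP2C19 pathway (17% of clearance) falls to 0.13× activity: 0.17 × 0.13 = 0.0221.
The CYP2C8 pathway (19% of clearance) falls to 0.37× activity: 0.19 × 0.37 = 0.0703.
Non-CYP routes (32%) are unchanged.
New clearance relative to baseline: 0.112 + 0.0221 + 0.0703 + 0.32 = 0.5244.
New steady-state plasma level = 61 / 0.5244 = 1.2 × 10² mg/L (concentration scales inversely with clearance).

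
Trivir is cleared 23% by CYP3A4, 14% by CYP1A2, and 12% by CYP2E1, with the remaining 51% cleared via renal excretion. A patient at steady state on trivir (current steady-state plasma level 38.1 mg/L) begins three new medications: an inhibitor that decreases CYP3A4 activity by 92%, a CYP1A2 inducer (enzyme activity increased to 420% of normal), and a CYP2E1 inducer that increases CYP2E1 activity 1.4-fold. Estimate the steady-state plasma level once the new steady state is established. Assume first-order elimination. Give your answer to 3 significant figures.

29.7 mg/L

The CYP3A4 pathway (23% of clearance) falls to 0.08× activity: 0.23 × 0.08 = 0.0184.
The CYP1A2 pathway (14% of clearance) rises to 4.2× activity: 0.14 × 4.2 = 0.588.
The CYP2E1 pathway (12% of clearance) rises to 1.4× activity: 0.12 × 1.4 = 0.168.
The remaining 51% of clearance is unaffected.
CL_new/CL_old = 0.0184 + 0.588 + 0.168 + 0.51 = 1.2844.
Steady-state plasma level ∝ 1/CL: new value = 38.1 / 1.2844 = 29.7 mg/L.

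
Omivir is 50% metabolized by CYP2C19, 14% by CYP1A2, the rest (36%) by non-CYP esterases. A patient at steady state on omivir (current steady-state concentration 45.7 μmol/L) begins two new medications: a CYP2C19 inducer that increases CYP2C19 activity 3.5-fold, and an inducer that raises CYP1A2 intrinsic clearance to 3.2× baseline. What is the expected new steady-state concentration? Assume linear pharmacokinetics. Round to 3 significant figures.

CYP2C19: 0.5 × 3.5 = 1.75
CYP1A2: 0.14 × 3.2 = 0.448
Other: 0.36 (unchanged)
New clearance relative to baseline: 1.75 + 0.448 + 0.36 = 2.558.
Dividing the baseline by the relative clearance: 45.7 / 2.558 = 17.9 μmol/L.

17.9 μmol/L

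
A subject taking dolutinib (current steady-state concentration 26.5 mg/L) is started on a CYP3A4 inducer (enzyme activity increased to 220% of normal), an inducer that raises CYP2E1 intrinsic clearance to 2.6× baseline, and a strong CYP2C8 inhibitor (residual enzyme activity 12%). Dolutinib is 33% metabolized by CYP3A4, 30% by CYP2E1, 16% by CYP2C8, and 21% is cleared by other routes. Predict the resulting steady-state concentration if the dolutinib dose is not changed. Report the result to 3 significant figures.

15.3 mg/L

CYP3A4: 0.33 × 2.2 = 0.726
CYP2E1: 0.3 × 2.6 = 0.78
CYP2C8: 0.16 × 0.12 = 0.0192
Other: 0.21 (unchanged)
Relative clearance = 0.726 + 0.78 + 0.0192 + 0.21 = 1.7352.
Dividing the baseline by the relative clearance: 26.5 / 1.7352 = 15.3 mg/L.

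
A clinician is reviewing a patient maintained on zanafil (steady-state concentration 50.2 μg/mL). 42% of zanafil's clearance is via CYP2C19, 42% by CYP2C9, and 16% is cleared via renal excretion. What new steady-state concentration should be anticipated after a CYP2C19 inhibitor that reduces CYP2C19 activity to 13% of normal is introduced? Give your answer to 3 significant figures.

79.1 μg/mL

CYP2C19: 0.42 × 0.13 = 0.0546
CYP2C9: 0.42 (unchanged)
Other: 0.16 (unchanged)
CL_new/CL_old = 0.0546 + 0.42 + 0.16 = 0.6346.
Steady-state concentration ∝ 1/CL, so new value = 50.2 / 0.6346 = 79.1 μg/mL.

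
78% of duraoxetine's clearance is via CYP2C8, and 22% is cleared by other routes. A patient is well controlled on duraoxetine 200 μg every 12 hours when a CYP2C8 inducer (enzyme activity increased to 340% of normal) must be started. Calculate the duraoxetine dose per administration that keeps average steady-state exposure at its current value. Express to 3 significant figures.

The CYP2C8 pathway (78% of clearance) is boosted to 3.4× activity: 0.78 × 3.4 = 2.652.
The remaining 22% of clearance is unaffected.
New clearance relative to baseline: 2.652 + 0.22 = 2.872.
To maintain the same steady-state level, dose must scale with clearance: new dose = 200 × 2.872 = 574 μg.

574 μg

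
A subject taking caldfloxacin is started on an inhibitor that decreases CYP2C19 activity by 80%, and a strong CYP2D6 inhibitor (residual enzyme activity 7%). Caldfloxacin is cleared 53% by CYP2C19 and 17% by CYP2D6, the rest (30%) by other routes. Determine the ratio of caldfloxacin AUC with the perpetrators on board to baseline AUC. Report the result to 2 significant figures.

2.4

The CYP2C19 pathway (53% of clearance) falls to 0.2× activity: 0.53 × 0.2 = 0.106.
The CYP2D6 pathway (17% of clearance) falls to 0.07× activity: 0.17 × 0.07 = 0.0119.
The remaining 30% of clearance is unaffected.
Relative clearance = 0.106 + 0.0119 + 0.3 = 0.4179.
Because AUC varies inversely with clearance, the combined effect is 1 / 0.4179 = 2.4.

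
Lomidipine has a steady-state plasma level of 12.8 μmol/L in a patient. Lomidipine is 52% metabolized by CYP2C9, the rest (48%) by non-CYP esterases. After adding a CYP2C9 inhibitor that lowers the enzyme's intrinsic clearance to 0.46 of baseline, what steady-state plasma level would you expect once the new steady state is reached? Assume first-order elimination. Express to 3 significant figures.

CYP2C9: 0.52 × 0.46 = 0.2392
Other: 0.48 (unchanged)
New clearance relative to baseline: 0.2392 + 0.48 = 0.7192.
New steady-state plasma level = baseline ÷ relative clearance = 12.8 / 0.7192 = 17.8 μmol/L.

17.8 μmol/L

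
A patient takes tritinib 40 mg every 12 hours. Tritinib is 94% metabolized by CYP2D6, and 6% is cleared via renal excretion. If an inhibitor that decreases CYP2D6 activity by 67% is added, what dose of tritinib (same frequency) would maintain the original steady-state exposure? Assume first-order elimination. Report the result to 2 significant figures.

15 mg

The CYP2D6 pathway (94% of clearance) drops to 0.33× activity: 0.94 × 0.33 = 0.3102.
Non-CYP routes (6%) are unchanged.
Relative clearance = 0.3102 + 0.06 = 0.3702.
To maintain the same steady-state level, dose must scale with clearance: new dose = 40 × 0.3702 = 15 mg.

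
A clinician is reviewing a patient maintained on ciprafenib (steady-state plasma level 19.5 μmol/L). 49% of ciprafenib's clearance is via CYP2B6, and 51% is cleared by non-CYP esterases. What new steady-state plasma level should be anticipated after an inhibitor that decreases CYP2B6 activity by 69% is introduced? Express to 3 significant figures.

29.5 μmol/L

The CYP2B6 pathway (49% of clearance) is reduced to 0.31× activity: 0.49 × 0.31 = 0.1519.
Non-CYP routes (51%) are unchanged.
CL_new/CL_old = 0.1519 + 0.51 = 0.6619.
Steady-state plasma level ∝ 1/CL, so new value = 19.5 / 0.6619 = 29.5 μmol/L.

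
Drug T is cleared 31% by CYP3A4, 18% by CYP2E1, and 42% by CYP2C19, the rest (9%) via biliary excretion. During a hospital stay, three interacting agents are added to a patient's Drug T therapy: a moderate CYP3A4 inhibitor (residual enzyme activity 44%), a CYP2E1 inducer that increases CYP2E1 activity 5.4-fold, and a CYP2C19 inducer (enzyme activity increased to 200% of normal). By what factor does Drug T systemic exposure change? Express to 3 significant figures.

0.491

CYP3A4: 0.31 × 0.44 = 0.1364
CYP2E1: 0.18 × 5.4 = 0.972
CYP2C19: 0.42 × 2 = 0.84
Other: 0.09 (unchanged)
New clearance relative to baseline: 0.1364 + 0.972 + 0.84 + 0.09 = 2.0384.
Because systemic exposure varies inversely with clearance, the combined effect is 1 / 2.0384 = 0.491.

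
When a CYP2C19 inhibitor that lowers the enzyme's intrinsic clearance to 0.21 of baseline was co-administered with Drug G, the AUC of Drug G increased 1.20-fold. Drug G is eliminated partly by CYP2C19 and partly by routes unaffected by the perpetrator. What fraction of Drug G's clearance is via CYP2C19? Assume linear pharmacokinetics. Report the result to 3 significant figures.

Call the CYP2C19 fraction fm. After the interaction, CL_new/CL_old = fm × 0.21 + (1 − fm).
AUC ratio = 1 / (new CL fraction), so new CL fraction = 1 / 1.20 = 0.8333.
fm × 0.21 + 1 − fm = 0.8333  ⇒  fm × (0.21 − 1) = −0.1667  ⇒  fm = 0.211.

0.211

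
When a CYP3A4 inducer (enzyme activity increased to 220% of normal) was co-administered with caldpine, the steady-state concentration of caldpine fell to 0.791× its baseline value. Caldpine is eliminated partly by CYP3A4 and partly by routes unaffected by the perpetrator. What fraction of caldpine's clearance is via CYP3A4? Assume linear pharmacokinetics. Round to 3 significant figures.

0.220

Call the CYP3A4 fraction fm. After the interaction, CL_new/CL_old = fm × 2.2 + (1 − fm).
Steady-state concentration ratio = 1 / (new CL fraction), so new CL fraction = 1 / 0.791 = 1.264.
fm × 2.2 + 1 − fm = 1.264  ⇒  fm × (2.2 − 1) = 0.2642  ⇒  fm = 0.220.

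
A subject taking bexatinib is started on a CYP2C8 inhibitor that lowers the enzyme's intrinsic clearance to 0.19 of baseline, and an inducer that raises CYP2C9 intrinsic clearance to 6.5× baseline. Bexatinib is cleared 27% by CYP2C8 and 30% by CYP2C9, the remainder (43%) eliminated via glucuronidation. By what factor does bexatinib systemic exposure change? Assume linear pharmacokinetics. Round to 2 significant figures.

0.41

CYP2C8: 0.27 × 0.19 = 0.0513
CYP2C9: 0.3 × 6.5 = 1.95
Other: 0.43 (unchanged)
CL_new/CL_old = 0.0513 + 1.95 + 0.43 = 2.4313.
Because systemic exposure varies inversely with clearance, the combined effect is 1 / 2.4313 = 0.41.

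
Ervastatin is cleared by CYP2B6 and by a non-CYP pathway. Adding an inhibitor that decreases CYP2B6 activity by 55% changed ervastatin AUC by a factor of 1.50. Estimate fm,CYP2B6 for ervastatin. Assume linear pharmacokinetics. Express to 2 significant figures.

0.61

CL'/CL = 1 / 1.50 = 0.6667
0.45·fm + (1 − fm) = 0.6667
fm = (0.6667 − 1) / (0.45 − 1) = 0.61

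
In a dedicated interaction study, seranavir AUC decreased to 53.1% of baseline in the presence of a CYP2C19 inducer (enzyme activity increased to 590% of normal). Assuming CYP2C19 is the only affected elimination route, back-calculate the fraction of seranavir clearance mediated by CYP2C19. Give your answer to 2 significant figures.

0.18

Let x = fm,CYP2C19. Because AUC ∝ 1/CL, relative clearance rose to 1/0.531 = 1.883.
Setting x·5.9 + (1 − x) = 1.883 and solving: x = (1.883 − 1)/(5.9 − 1) = 0.18.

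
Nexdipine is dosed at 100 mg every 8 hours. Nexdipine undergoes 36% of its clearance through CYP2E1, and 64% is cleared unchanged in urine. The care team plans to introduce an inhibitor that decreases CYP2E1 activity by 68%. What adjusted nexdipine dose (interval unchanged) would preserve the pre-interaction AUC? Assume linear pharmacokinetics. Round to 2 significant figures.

The CYP2E1 pathway (36% of clearance) drops to 0.32× activity: 0.36 × 0.32 = 0.1152.
Non-CYP routes (64%) are unchanged.
CL_new/CL_old = 0.1152 + 0.64 = 0.7552.
Exposure is unchanged when dose changes in proportion to clearance. New dose = 100 mg × 0.7552 = 76 mg.

76 mg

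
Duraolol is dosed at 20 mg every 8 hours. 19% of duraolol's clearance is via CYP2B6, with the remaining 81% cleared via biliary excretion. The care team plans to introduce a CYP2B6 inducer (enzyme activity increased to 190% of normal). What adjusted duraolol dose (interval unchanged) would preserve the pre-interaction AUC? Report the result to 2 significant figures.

The CYP2B6 pathway (19% of clearance) increases to 1.9× activity: 0.19 × 1.9 = 0.361.
Non-CYP routes (81%) are unchanged.
CL_new/CL_old = 0.361 + 0.81 = 1.171.
Css,avg = (dose rate)/CL, so holding Css fixed requires dose ∝ CL: 20 × 1.171 = 23 mg.

23 mg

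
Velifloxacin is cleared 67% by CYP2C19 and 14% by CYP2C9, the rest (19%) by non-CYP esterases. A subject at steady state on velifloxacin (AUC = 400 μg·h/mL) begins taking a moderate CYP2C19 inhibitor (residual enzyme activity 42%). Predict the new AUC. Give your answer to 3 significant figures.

654 μg·h/mL

The CYP2C19 pathway (67% of clearance) falls to 0.42× activity: 0.67 × 0.42 = 0.2814.
CYP2C9 (14%) and the residual 19% are unaffected.
CL_new/CL_old = 0.2814 + 0.14 + 0.19 = 0.6114.
AUC ∝ 1/CL, so new value = 400 / 0.6114 = 654 μg·h/mL.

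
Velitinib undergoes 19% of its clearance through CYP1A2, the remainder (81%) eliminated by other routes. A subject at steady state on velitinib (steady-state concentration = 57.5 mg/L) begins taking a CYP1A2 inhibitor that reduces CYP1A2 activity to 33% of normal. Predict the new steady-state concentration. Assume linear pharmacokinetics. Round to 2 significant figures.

CYP1A2: 0.19 × 0.33 = 0.0627
Other: 0.81 (unchanged)
New clearance relative to baseline: 0.0627 + 0.81 = 0.8727.
With dosing unchanged, steady-state concentration scales as 1/CL: 57.5 / 0.8727 = 66 mg/L.

66 mg/L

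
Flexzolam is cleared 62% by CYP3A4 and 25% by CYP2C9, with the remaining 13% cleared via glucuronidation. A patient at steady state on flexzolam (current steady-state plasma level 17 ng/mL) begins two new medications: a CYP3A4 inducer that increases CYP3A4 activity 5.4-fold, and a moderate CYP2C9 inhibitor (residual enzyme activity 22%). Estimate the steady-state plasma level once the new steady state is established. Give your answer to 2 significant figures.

4.8 ng/mL

The CYP3A4 pathway (62% of clearance) is boosted to 5.4× activity: 0.62 × 5.4 = 3.348.
The CYP2C9 pathway (25% of clearance) is reduced to 0.22× activity: 0.25 × 0.22 = 0.055.
Non-CYP routes (13%) are unchanged.
New clearance relative to baseline: 3.348 + 0.055 + 0.13 = 3.533.
Steady-state plasma level ∝ 1/CL: new value = 17 / 3.533 = 4.8 ng/mL.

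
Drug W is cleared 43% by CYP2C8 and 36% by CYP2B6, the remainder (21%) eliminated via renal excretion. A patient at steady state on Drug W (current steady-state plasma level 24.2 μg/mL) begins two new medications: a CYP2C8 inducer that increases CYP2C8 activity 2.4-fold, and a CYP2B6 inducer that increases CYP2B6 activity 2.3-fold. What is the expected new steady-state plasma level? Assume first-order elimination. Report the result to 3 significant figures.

11.7 μg/mL

The CYP2C8 pathway (43% of clearance) is boosted to 2.4× activity: 0.43 × 2.4 = 1.032.
The CYP2B6 pathway (36% of clearance) increases to 2.3× activity: 0.36 × 2.3 = 0.828.
The remaining 21% of clearance is unaffected.
CL_new/CL_old = 1.032 + 0.828 + 0.21 = 2.07.
Dividing the baseline by the relative clearance: 24.2 / 2.07 = 11.7 μg/mL.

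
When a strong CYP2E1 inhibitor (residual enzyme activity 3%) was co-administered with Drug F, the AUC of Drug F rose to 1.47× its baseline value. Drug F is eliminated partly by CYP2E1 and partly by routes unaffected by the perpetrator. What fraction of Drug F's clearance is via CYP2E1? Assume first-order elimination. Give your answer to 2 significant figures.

Let x = fm,CYP2E1. Because AUC ∝ 1/CL, relative clearance fell to 1/1.47 = 0.6803.
Setting x·0.03 + (1 − x) = 0.6803 and solving: x = (0.6803 − 1)/(0.03 − 1) = 0.33.

0.33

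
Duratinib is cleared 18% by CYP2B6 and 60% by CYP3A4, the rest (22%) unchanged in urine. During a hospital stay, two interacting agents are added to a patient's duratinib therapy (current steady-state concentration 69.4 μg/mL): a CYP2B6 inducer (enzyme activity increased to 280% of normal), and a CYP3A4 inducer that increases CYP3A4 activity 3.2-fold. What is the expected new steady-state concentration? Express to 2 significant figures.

26 μg/mL

CYP2B6: 0.18 × 2.8 = 0.504
CYP3A4: 0.6 × 3.2 = 1.92
Other: 0.22 (unchanged)
New clearance relative to baseline: 0.504 + 1.92 + 0.22 = 2.644.
Dividing the baseline by the relative clearance: 69.4 / 2.644 = 26 μg/mL.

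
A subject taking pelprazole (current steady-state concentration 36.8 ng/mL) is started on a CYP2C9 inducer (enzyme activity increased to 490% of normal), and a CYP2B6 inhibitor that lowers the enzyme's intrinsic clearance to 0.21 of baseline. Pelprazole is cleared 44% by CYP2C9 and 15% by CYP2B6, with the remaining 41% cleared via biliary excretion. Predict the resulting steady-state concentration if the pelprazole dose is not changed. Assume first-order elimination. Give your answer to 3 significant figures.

The CYP2C9 pathway (44% of clearance) increases to 4.9× activity: 0.44 × 4.9 = 2.156.
The CYP2B6 pathway (15% of clearance) falls to 0.21× activity: 0.15 × 0.21 = 0.0315.
Non-CYP routes (41%) are unchanged.
New clearance relative to baseline: 2.156 + 0.0315 + 0.41 = 2.5975.
Dividing the baseline by the relative clearance: 36.8 / 2.5975 = 14.2 ng/mL.

14.2 ng/mL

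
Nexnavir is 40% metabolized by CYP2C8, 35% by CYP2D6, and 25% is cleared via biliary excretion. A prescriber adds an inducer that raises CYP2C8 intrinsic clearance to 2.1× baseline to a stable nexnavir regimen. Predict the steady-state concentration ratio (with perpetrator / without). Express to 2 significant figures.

0.69

CYP2C8: 0.4 × 2.1 = 0.84
CYP2D6: 0.35 (unchanged)
Other: 0.25 (unchanged)
Relative clearance = 0.84 + 0.35 + 0.25 = 1.44.
Steady-state concentration ratio = CL_old/CL_new = 1 / 1.44 = 0.69.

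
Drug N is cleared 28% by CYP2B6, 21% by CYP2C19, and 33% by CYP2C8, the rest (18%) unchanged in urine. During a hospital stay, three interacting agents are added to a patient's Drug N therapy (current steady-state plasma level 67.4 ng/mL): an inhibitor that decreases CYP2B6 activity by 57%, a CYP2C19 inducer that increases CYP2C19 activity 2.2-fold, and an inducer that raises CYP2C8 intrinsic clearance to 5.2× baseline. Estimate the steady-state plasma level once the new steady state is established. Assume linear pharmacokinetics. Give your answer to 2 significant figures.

CYP2B6: 0.28 × 0.43 = 0.1204
CYP2C19: 0.21 × 2.2 = 0.462
CYP2C8: 0.33 × 5.2 = 1.716
Other: 0.18 (unchanged)
Relative clearance = 0.1204 + 0.462 + 1.716 + 0.18 = 2.4784.
New steady-state plasma level = 67.4 / 2.4784 = 27 ng/mL (concentration scales inversely with clearance).

27 ng/mL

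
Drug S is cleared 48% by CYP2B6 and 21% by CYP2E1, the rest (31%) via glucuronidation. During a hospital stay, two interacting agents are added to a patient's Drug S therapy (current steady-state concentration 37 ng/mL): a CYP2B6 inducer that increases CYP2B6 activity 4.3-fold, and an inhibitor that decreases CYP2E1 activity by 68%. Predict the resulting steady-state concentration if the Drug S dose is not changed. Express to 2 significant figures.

15 ng/mL

CYP2B6: 0.48 × 4.3 = 2.064
CYP2E1: 0.21 × 0.32 = 0.0672
Other: 0.31 (unchanged)
New clearance relative to baseline: 2.064 + 0.0672 + 0.31 = 2.4412.
New steady-state concentration = 37 / 2.4412 = 15 ng/mL (concentration scales inversely with clearance).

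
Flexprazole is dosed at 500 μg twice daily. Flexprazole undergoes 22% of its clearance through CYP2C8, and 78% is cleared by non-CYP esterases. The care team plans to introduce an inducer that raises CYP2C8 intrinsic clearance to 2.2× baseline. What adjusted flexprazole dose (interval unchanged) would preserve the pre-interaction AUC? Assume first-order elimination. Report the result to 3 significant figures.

632 μg

The CYP2C8 pathway (22% of clearance) rises to 2.2× activity: 0.22 × 2.2 = 0.484.
Non-CYP routes (78%) are unchanged.
New clearance relative to baseline: 0.484 + 0.78 = 1.264.
Css,avg = (dose rate)/CL, so holding Css fixed requires dose ∝ CL: 500 × 1.264 = 632 μg.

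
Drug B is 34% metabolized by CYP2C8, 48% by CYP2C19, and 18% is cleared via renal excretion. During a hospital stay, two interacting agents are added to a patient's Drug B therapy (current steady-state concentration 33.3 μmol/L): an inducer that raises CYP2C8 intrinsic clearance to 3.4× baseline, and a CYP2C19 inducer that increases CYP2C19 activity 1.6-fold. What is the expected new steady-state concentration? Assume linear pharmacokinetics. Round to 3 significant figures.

The CYP2C8 pathway (34% of clearance) is boosted to 3.4× activity: 0.34 × 3.4 = 1.156.
The CYP2C19 pathway (48% of clearance) increases to 1.6× activity: 0.48 × 1.6 = 0.768.
Non-CYP routes (18%) are unchanged.
New clearance relative to baseline: 1.156 + 0.768 + 0.18 = 2.104.
Dividing the baseline by the relative clearance: 33.3 / 2.104 = 15.8 μmol/L.

15.8 μmol/L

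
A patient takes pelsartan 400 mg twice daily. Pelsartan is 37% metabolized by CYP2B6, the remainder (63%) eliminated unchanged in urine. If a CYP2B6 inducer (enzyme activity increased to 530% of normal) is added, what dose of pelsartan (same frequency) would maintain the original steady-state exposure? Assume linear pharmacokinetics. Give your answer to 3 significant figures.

1.04 × 10³ mg

The CYP2B6 pathway (37% of clearance) is boosted to 5.3× activity: 0.37 × 5.3 = 1.961.
Non-CYP routes (63%) are unchanged.
New clearance relative to baseline: 1.961 + 0.63 = 2.591.
Exposure is unchanged when dose changes in proportion to clearance. New dose = 400 mg × 2.591 = 1.04 × 10³ mg.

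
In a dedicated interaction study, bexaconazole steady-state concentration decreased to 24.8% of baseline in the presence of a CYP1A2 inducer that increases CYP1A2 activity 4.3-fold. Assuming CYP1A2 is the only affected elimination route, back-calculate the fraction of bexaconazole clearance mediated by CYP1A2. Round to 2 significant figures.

0.92

Let x = fm,CYP1A2. Because steady-state concentration ∝ 1/CL, relative clearance rose to 1/0.248 = 4.032.
Only the CYP1A2 route changed, so 4.032 = x·4.3 + (1 − x), giving x = 0.92.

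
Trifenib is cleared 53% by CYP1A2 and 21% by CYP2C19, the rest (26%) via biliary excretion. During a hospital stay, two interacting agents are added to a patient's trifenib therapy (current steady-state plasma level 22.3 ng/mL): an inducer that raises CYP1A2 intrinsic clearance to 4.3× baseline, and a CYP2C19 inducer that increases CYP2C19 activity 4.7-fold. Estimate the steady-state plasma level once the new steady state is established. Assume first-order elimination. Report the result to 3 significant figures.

The CYP1A2 pathway (53% of clearance) rises to 4.3× activity: 0.53 × 4.3 = 2.279.
The CYP2C19 pathway (21% of clearance) rises to 4.7× activity: 0.21 × 4.7 = 0.987.
Non-CYP routes (26%) are unchanged.
CL_new/CL_old = 2.279 + 0.987 + 0.26 = 3.526.
New steady-state plasma level = 22.3 / 3.526 = 6.32 ng/mL (concentration scales inversely with clearance).

6.32 ng/mL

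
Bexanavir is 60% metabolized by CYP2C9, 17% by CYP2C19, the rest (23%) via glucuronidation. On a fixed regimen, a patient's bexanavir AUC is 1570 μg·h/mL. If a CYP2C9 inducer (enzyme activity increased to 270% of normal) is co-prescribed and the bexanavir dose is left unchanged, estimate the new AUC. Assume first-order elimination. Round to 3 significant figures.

777 μg·h/mL

CYP2C9: 0.6 × 2.7 = 1.62
CYP2C19: 0.17 (unchanged)
Other: 0.23 (unchanged)
New clearance relative to baseline: 1.62 + 0.17 + 0.23 = 2.02.
With dosing unchanged, AUC scales as 1/CL: 1570 / 2.02 = 777 μg·h/mL.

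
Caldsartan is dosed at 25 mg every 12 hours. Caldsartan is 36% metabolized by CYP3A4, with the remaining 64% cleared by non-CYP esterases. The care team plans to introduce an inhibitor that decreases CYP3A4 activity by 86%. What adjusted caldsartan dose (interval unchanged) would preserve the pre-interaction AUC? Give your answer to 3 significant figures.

The CYP3A4 pathway (36% of clearance) is reduced to 0.14× activity: 0.36 × 0.14 = 0.0504.
The remaining 64% of clearance is unaffected.
Relative clearance = 0.0504 + 0.64 = 0.6904.
To maintain the same steady-state level, dose must scale with clearance: new dose = 25 × 0.6904 = 17.3 mg.

17.3 mg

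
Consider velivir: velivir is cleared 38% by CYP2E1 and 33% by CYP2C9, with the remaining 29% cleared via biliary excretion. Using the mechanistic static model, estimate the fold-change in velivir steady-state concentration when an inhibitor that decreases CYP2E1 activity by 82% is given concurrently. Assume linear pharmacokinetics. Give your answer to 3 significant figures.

1.45

The CYP2E1 pathway (38% of clearance) is reduced to 0.18× activity: 0.38 × 0.18 = 0.0684.
CYP2C9 (33%) and the residual 29% are unaffected.
New clearance relative to baseline: 0.0684 + 0.33 + 0.29 = 0.6884.
Since steady-state concentration ∝ 1/CL, the ratio is 1 / 0.6884 = 1.45.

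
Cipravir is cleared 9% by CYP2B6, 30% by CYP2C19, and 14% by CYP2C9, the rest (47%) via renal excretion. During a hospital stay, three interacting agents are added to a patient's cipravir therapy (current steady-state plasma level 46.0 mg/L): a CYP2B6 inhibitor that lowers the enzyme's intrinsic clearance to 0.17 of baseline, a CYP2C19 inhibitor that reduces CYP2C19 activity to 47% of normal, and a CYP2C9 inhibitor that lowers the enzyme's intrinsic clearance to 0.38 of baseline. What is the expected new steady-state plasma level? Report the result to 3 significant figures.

CYP2B6: 0.09 × 0.17 = 0.0153
CYP2C19: 0.3 × 0.47 = 0.141
CYP2C9: 0.14 × 0.38 = 0.0532
Other: 0.47 (unchanged)
CL_new/CL_old = 0.0153 + 0.141 + 0.0532 + 0.47 = 0.6795.
Dividing the baseline by the relative clearance: 46.0 / 0.6795 = 67.7 mg/L.

67.7 mg/L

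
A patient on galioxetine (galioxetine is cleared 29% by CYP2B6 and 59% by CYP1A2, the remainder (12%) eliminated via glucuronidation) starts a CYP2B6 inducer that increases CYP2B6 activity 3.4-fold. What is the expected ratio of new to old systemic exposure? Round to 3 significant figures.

CYP2B6: 0.29 × 3.4 = 0.986
CYP1A2: 0.59 (unchanged)
Other: 0.12 (unchanged)
CL_new/CL_old = 0.986 + 0.59 + 0.12 = 1.696.
Systemic exposure ratio = CL_old/CL_new = 1 / 1.696 = 0.590.

0.590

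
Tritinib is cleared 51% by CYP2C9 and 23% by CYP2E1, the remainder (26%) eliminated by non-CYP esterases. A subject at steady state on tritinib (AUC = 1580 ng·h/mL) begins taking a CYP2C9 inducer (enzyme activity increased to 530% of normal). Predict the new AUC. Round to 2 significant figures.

The CYP2C9 pathway (51% of clearance) rises to 5.3× activity: 0.51 × 5.3 = 2.703.
CYP2E1 (23%) and the residual 26% are unaffected.
CL_new/CL_old = 2.703 + 0.23 + 0.26 = 3.193.
With dosing unchanged, AUC scales as 1/CL: 1580 / 3.193 = 4.9 × 10² ng·h/mL.

4.9 × 10² ng·h/mL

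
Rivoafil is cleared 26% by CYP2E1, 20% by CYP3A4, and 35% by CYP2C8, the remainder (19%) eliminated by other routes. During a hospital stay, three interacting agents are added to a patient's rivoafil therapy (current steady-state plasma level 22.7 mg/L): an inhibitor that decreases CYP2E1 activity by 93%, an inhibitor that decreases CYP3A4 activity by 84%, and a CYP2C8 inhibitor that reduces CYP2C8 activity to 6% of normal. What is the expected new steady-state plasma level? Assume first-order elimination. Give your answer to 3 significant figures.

CYP2E1: 0.26 × 0.07 = 0.0182
CYP3A4: 0.2 × 0.16 = 0.032
CYP2C8: 0.35 × 0.06 = 0.021
Other: 0.19 (unchanged)
Relative clearance = 0.0182 + 0.032 + 0.021 + 0.19 = 0.2612.
Steady-state plasma level ∝ 1/CL: new value = 22.7 / 0.2612 = 86.9 mg/L.

86.9 mg/L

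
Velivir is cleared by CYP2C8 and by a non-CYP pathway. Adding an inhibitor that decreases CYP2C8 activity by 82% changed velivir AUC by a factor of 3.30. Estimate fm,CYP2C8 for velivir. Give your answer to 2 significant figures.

0.85

CL'/CL = 1 / 3.30 = 0.303
0.18·fm + (1 − fm) = 0.303
fm = (0.303 − 1) / (0.18 − 1) = 0.85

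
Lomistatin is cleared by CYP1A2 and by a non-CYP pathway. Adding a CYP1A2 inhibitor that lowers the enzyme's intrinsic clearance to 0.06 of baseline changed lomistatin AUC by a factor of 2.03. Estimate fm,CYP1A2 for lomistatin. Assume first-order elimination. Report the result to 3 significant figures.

Let x = fm,CYP1A2. Because AUC ∝ 1/CL, relative clearance fell to 1/2.03 = 0.4926.
Only the CYP1A2 route changed, so 0.4926 = x·0.06 + (1 − x), giving x = 0.540.

0.540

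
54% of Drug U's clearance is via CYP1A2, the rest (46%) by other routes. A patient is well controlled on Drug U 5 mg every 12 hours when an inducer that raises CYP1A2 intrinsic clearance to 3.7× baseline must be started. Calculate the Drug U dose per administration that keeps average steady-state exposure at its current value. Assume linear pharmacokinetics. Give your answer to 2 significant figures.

The CYP1A2 pathway (54% of clearance) rises to 3.7× activity: 0.54 × 3.7 = 1.998.
The remaining 46% of clearance is unaffected.
Relative clearance = 1.998 + 0.46 = 2.458.
Css,avg = (dose rate)/CL, so holding Css fixed requires dose ∝ CL: 5 × 2.458 = 12 mg.

12 mg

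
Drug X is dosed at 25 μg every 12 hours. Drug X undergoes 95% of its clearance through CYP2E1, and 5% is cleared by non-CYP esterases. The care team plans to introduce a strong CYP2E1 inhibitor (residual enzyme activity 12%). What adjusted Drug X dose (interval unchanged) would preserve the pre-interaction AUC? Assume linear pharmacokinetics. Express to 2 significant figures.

The CYP2E1 pathway (95% of clearance) drops to 0.12× activity: 0.95 × 0.12 = 0.114.
The remaining 5% of clearance is unaffected.
New clearance relative to baseline: 0.114 + 0.05 = 0.164.
Css,avg = (dose rate)/CL, so holding Css fixed requires dose ∝ CL: 25 × 0.164 = 4.1 μg.

4.1 μg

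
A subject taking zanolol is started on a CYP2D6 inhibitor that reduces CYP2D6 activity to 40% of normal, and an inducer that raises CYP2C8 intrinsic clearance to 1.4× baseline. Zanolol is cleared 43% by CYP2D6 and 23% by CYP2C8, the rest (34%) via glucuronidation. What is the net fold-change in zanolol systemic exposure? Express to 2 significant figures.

The CYP2D6 pathway (43% of clearance) drops to 0.4× activity: 0.43 × 0.4 = 0.172.
The CYP2C8 pathway (23% of clearance) increases to 1.4× activity: 0.23 × 1.4 = 0.322.
The remaining 34% of clearance is unaffected.
Relative clearance = 0.172 + 0.322 + 0.34 = 0.834.
Because systemic exposure varies inversely with clearance, the combined effect is 1 / 0.834 = 1.2.

1.2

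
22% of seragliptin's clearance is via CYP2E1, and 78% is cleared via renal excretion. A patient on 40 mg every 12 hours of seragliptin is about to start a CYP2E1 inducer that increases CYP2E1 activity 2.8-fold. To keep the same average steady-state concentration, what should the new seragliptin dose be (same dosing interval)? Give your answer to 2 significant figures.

56 mg

CYP2E1: 0.22 × 2.8 = 0.616
Other: 0.78 (unchanged)
New clearance relative to baseline: 0.616 + 0.78 = 1.396.
To maintain the same steady-state level, dose must scale with clearance: new dose = 40 × 1.396 = 56 mg.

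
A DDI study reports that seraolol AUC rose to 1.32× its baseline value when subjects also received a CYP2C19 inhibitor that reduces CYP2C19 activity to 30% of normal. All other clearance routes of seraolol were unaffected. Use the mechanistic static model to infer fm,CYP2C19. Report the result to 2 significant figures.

Write x for the fraction cleared via CYP2C19. The observed AUC change means clearance fell to 1/1.32 = 0.7576 of baseline.
Only the CYP2C19 route changed, so 0.7576 = x·0.3 + (1 − x), giving x = 0.35.

0.35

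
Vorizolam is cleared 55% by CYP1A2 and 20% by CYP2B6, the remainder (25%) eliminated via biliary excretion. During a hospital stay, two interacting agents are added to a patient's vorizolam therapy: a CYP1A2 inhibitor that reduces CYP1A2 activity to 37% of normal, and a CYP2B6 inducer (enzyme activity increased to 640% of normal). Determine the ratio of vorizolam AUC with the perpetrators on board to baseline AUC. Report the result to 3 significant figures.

The CYP1A2 pathway (55% of clearance) drops to 0.37× activity: 0.55 × 0.37 = 0.2035.
The CYP2B6 pathway (20% of clearance) is boosted to 6.4× activity: 0.2 × 6.4 = 1.28.
The remaining 25% of clearance is unaffected.
CL_new/CL_old = 0.2035 + 1.28 + 0.25 = 1.7335.
Net AUC ratio = 1 / 1.7335 = 0.577.

0.577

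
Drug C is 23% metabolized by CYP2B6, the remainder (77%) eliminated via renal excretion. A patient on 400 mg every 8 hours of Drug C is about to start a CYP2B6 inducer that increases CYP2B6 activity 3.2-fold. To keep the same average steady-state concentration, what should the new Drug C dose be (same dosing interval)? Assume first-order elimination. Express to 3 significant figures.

602 mg

The CYP2B6 pathway (23% of clearance) rises to 3.2× activity: 0.23 × 3.2 = 0.736.
Non-CYP routes (77%) are unchanged.
CL_new/CL_old = 0.736 + 0.77 = 1.506.
Exposure is unchanged when dose changes in proportion to clearance. New dose = 400 mg × 1.506 = 602 mg.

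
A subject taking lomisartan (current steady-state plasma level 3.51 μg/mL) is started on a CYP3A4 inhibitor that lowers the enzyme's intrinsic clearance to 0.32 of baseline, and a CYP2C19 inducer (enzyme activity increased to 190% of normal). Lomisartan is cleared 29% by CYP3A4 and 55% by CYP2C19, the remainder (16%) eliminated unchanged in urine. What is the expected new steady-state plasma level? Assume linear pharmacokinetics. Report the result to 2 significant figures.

2.7 μg/mL

The CYP3A4 pathway (29% of clearance) drops to 0.32× activity: 0.29 × 0.32 = 0.0928.
The CYP2C19 pathway (55% of clearance) is boosted to 1.9× activity: 0.55 × 1.9 = 1.045.
The remaining 16% of clearance is unaffected.
Relative clearance = 0.0928 + 1.045 + 0.16 = 1.2978.
Steady-state plasma level ∝ 1/CL: new value = 3.51 / 1.2978 = 2.7 μg/mL.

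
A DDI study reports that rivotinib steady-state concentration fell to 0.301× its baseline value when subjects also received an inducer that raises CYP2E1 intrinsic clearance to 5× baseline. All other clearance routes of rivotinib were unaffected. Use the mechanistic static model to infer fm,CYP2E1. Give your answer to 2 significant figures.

Let fm be the CYP2E1 fraction. New clearance relative to baseline = fm × 5 + (1 − fm).
Steady-state concentration ratio = 1 / (new CL fraction), so new CL fraction = 1 / 0.301 = 3.322.
fm × 5 + 1 − fm = 3.322  ⇒  fm × (5 − 1) = 2.322  ⇒  fm = 0.58.

0.58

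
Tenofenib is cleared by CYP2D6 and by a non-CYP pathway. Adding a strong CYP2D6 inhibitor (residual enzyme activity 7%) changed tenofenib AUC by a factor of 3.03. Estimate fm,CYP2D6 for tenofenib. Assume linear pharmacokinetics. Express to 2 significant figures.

0.72

CL'/CL = 1 / 3.03 = 0.33
0.07·fm + (1 − fm) = 0.33
fm = (0.33 − 1) / (0.07 − 1) = 0.72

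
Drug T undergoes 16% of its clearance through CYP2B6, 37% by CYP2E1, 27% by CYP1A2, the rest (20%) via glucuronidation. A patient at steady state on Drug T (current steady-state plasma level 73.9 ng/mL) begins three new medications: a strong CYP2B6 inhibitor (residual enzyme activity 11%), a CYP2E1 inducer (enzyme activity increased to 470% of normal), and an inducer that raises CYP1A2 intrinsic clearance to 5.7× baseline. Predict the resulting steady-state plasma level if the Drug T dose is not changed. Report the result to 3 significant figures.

21.1 ng/mL

The CYP2B6 pathway (16% of clearance) falls to 0.11× activity: 0.16 × 0.11 = 0.0176.
The CYP2E1 pathway (37% of clearance) rises to 4.7× activity: 0.37 × 4.7 = 1.739.
The CYP1A2 pathway (27% of clearance) rises to 5.7× activity: 0.27 × 5.7 = 1.539.
Non-CYP routes (20%) are unchanged.
CL_new/CL_old = 0.0176 + 1.739 + 1.539 + 0.2 = 3.4956.
New steady-state plasma level = 73.9 / 3.4956 = 21.1 ng/mL (concentration scales inversely with clearance).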